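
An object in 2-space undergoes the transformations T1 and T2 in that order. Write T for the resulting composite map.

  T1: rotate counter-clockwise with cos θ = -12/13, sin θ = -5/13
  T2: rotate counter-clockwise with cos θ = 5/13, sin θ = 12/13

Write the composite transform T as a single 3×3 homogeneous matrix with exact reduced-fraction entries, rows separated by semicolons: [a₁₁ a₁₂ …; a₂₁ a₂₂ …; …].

T = [0 1 0; -1 0 0; 0 0 1]

T1 = [-12/13 5/13 0; -5/13 -12/13 0; 0 0 1]
T2·T1 = [0 1 0; -1 0 0; 0 0 1]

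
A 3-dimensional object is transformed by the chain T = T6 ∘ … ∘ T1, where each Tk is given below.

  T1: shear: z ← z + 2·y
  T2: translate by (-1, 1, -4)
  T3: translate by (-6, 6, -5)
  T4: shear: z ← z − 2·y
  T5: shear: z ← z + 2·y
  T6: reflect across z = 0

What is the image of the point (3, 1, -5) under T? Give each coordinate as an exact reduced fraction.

T(p) = (-4, 8, 12)

T1 shear: z ← z + 2·y: (3, 1, -5) → (3, 1, -3)
T2 translate by (-1, 1, -4): (3, 1, -3) → (2, 2, -7)
T3 translate by (-6, 6, -5): (2, 2, -7) → (-4, 8, -12)
T4 shear: z ← z − 2·y: (-4, 8, -12) → (-4, 8, -28)
T5 shear: z ← z + 2·y: (-4, 8, -28) → (-4, 8, -12)
T6 reflect across z = 0: (-4, 8, -12) → (-4, 8, 12)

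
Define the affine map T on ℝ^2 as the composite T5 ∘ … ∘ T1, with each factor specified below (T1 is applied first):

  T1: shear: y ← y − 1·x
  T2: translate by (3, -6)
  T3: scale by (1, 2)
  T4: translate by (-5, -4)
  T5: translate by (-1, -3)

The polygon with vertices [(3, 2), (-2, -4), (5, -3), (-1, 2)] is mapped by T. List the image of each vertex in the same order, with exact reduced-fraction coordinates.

image vertices: (0, -21), (-5, -23), (2, -35), (-4, -13)

T1 shear: y ← y − 1·x: (3, 2) → (3, -1); (-2, -4) → (-2, -2); (5, -3) → (5, -8); (-1, 2) → (-1, 3)
T2 translate by (3, -6): (3, -1) → (6, -7); (-2, -2) → (1, -8); (5, -8) → (8, -14); (-1, 3) → (2, -3)
T3 scale by (1, 2): (6, -7) → (6, -14); (1, -8) → (1, -16); (8, -14) → (8, -28); (2, -3) → (2, -6)
T4 translate by (-5, -4): (6, -14) → (1, -18); (1, -16) → (-4, -20); (8, -28) → (3, -32); (2, -6) → (-3, -10)
T5 translate by (-1, -3): (1, -18) → (0, -21); (-4, -20) → (-5, -23); (3, -32) → (2, -35); (-3, -10) → (-4, -13)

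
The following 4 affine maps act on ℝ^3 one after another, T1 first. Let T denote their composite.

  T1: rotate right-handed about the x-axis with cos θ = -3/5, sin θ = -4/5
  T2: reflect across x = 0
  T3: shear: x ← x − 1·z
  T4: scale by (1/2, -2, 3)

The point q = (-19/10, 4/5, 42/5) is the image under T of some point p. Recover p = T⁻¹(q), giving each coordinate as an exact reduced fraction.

p = (1, -2, -2)

T1 = [1 0 0 0; 0 -3/5 4/5 0; 0 -4/5 -3/5 0; 0 0 0 1]
T2·T1 = [-1 0 0 0; 0 -3/5 4/5 0; 0 -4/5 -3/5 0; 0 0 0 1]
T3·…·T1 = [-1 4/5 3/5 0; 0 -3/5 4/5 0; 0 -4/5 -3/5 0; 0 0 0 1]
T4·…·T1 = [-1/2 2/5 3/10 0; 0 6/5 -8/5 0; 0 -12/5 -9/5 0; 0 0 0 1]
det M = 3; M⁻¹ = [-2 0 -1/3 0; 0 3/10 -4/15 0; 0 -2/5 -1/5 0; 0 0 0 1]
M⁻¹ · (-19/10, 4/5, 42/5)ᵀ = (1, -2, -2)ᵀ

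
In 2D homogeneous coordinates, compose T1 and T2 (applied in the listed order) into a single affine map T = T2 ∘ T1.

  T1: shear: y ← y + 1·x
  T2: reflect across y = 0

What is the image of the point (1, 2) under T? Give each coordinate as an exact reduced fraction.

T1 shear: y ← y + 1·x: (1, 2) → (1, 3)
T2 reflect across y = 0: (1, 3) → (1, -3)

T(p) = (1, -3)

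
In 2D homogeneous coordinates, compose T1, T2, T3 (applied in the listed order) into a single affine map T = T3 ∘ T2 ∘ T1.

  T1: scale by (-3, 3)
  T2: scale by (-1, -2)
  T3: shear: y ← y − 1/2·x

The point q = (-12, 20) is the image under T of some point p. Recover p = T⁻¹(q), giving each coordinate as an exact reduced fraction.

p = (-4, -7/3)

T1 = [-3 0 0; 0 3 0; 0 0 1]
T2·T1 = [3 0 0; 0 -6 0; 0 0 1]
T3·…·T1 = [3 0 0; -3/2 -6 0; 0 0 1]
det M = -18; M⁻¹ = [1/3 0 0; -1/12 -1/6 0; 0 0 1]
M⁻¹ · (-12, 20)ᵀ = (-4, -7/3)ᵀ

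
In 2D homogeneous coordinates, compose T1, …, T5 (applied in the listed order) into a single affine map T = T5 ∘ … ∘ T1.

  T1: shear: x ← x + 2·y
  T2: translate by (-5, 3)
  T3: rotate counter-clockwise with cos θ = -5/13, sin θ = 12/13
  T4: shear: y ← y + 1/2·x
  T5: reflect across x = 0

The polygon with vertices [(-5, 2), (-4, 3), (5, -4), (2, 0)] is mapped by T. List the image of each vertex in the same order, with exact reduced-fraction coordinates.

image vertices: (30/13, -112/13), (57/13, -189/26), (-4, -5), (21/13, -123/26)

T1 shear: x ← x + 2·y: (-5, 2) → (-1, 2); (-4, 3) → (2, 3); (5, -4) → (-3, -4); (2, 0) → (2, 0)
T2 translate by (-5, 3): (-1, 2) → (-6, 5); (2, 3) → (-3, 6); (-3, -4) → (-8, -1); (2, 0) → (-3, 3)
T3 rotate counter-clockwise with cos θ = -5/13, sin θ = 12/13: (-6, 5) → (-30/13, -97/13); (-3, 6) → (-57/13, -66/13); (-8, -1) → (4, -7); (-3, 3) → (-21/13, -51/13)
T4 shear: y ← y + 1/2·x: (-30/13, -97/13) → (-30/13, -112/13); (-57/13, -66/13) → (-57/13, -189/26); (4, -7) → (4, -5); (-21/13, -51/13) → (-21/13, -123/26)
T5 reflect across x = 0: (-30/13, -112/13) → (30/13, -112/13); (-57/13, -189/26) → (57/13, -189/26); (4, -5) → (-4, -5); (-21/13, -123/26) → (21/13, -123/26)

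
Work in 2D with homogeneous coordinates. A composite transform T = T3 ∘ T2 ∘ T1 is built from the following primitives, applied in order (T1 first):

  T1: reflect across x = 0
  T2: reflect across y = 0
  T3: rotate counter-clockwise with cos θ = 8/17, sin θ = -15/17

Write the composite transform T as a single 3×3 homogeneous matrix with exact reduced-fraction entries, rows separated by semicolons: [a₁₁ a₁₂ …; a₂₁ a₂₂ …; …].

T = [-8/17 -15/17 0; 15/17 -8/17 0; 0 0 1]

T1 = [-1 0 0; 0 1 0; 0 0 1]
T2·T1 = [-1 0 0; 0 -1 0; 0 0 1]
T3·…·T1 = [-8/17 -15/17 0; 15/17 -8/17 0; 0 0 1]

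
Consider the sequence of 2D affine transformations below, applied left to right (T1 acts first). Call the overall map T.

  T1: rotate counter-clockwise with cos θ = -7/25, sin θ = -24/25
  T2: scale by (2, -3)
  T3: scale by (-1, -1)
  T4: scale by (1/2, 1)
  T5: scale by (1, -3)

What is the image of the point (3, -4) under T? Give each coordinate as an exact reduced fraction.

T(p) = (117/25, 396/25)

T1 rotate counter-clockwise with cos θ = -7/25, sin θ = -24/25: (3, -4) → (-117/25, -44/25)
T2 scale by (2, -3): (-117/25, -44/25) → (-234/25, 132/25)
T3 scale by (-1, -1): (-234/25, 132/25) → (234/25, -132/25)
T4 scale by (1/2, 1): (234/25, -132/25) → (117/25, -132/25)
T5 scale by (1, -3): (117/25, -132/25) → (117/25, 396/25)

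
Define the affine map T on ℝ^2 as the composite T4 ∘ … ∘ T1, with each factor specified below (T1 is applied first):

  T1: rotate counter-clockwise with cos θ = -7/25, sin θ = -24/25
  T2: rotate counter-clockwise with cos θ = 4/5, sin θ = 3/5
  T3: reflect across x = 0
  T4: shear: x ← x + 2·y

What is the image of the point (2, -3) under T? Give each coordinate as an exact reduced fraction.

T1 rotate counter-clockwise with cos θ = -7/25, sin θ = -24/25: (2, -3) → (-86/25, -27/25)
T2 rotate counter-clockwise with cos θ = 4/5, sin θ = 3/5: (-86/25, -27/25) → (-263/125, -366/125)
T3 reflect across x = 0: (-263/125, -366/125) → (263/125, -366/125)
T4 shear: x ← x + 2·y: (263/125, -366/125) → (-469/125, -366/125)

T(p) = (-469/125, -366/125)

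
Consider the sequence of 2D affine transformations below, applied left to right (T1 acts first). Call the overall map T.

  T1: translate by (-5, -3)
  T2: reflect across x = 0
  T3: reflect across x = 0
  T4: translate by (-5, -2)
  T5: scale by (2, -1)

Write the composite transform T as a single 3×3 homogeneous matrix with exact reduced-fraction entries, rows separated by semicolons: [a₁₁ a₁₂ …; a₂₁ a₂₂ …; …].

T = [2 0 -20; 0 -1 5; 0 0 1]

T1 = [1 0 -5; 0 1 -3; 0 0 1]
T2·T1 = [-1 0 5; 0 1 -3; 0 0 1]
T3·…·T1 = [1 0 -5; 0 1 -3; 0 0 1]
T4·…·T1 = [1 0 -10; 0 1 -5; 0 0 1]
T5·…·T1 = [2 0 -20; 0 -1 5; 0 0 1]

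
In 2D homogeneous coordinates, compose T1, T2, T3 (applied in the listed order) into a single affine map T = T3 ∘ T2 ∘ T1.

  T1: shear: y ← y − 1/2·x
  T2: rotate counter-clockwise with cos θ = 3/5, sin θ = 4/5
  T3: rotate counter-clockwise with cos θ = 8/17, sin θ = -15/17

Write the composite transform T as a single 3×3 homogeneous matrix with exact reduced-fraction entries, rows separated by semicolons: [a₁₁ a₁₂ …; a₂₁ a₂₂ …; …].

T = [31/34 13/85 0; -11/17 84/85 0; 0 0 1]

T1 = [1 0 0; -1/2 1 0; 0 0 1]
T2·T1 = [1 -4/5 0; 1/2 3/5 0; 0 0 1]
T3·…·T1 = [31/34 13/85 0; -11/17 84/85 0; 0 0 1]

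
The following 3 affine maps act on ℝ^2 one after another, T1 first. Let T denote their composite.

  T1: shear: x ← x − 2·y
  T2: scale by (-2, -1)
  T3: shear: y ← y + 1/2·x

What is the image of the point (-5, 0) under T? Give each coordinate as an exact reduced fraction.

T1 shear: x ← x − 2·y: (-5, 0) → (-5, 0)
T2 scale by (-2, -1): (-5, 0) → (10, 0)
T3 shear: y ← y + 1/2·x: (10, 0) → (10, 5)

T(p) = (10, 5)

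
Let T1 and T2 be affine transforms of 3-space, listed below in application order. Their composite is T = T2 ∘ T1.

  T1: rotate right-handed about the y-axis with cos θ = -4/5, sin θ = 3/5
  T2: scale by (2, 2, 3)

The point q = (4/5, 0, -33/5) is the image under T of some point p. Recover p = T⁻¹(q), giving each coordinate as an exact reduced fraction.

p = (1, 0, 2)

T1 = [-4/5 0 3/5 0; 0 1 0 0; -3/5 0 -4/5 0; 0 0 0 1]
T2·T1 = [-8/5 0 6/5 0; 0 2 0 0; -9/5 0 -12/5 0; 0 0 0 1]
det M = 12; M⁻¹ = [-2/5 0 -1/5 0; 0 1/2 0 0; 3/10 0 -4/15 0; 0 0 0 1]
M⁻¹ · (4/5, 0, -33/5)ᵀ = (1, 0, 2)ᵀ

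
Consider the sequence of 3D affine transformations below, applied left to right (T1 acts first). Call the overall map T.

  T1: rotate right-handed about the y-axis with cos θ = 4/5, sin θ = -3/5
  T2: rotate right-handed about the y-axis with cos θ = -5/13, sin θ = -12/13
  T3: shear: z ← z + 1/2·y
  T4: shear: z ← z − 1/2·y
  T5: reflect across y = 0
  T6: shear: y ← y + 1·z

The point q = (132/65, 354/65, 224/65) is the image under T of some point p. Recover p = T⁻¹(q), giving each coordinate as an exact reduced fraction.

T1 = [4/5 0 -3/5 0; 0 1 0 0; 3/5 0 4/5 0; 0 0 0 1]
T2·T1 = [-56/65 0 -33/65 0; 0 1 0 0; 33/65 0 -56/65 0; 0 0 0 1]
T3·…·T1 = [-56/65 0 -33/65 0; 0 1 0 0; 33/65 1/2 -56/65 0; 0 0 0 1]
T4·…·T1 = [-56/65 0 -33/65 0; 0 1 0 0; 33/65 0 -56/65 0; 0 0 0 1]
T5·…·T1 = [-56/65 0 -33/65 0; 0 -1 0 0; 33/65 0 -56/65 0; 0 0 0 1]
T6·…·T1 = [-56/65 0 -33/65 0; 33/65 -1 -56/65 0; 33/65 0 -56/65 0; 0 0 0 1]
det M = -1; M⁻¹ = [-56/65 0 33/65 0; 0 -1 1 0; -33/65 0 -56/65 0; 0 0 0 1]
M⁻¹ · (132/65, 354/65, 224/65)ᵀ = (0, -2, -4)ᵀ

p = (0, -2, -4)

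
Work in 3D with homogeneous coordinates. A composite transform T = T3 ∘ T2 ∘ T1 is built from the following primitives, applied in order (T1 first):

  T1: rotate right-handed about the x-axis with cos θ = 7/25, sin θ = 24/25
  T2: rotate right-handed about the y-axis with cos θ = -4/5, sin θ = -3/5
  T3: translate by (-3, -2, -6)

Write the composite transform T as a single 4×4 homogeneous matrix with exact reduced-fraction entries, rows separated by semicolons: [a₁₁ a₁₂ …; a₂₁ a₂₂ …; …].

T1 = [1 0 0 0; 0 7/25 -24/25 0; 0 24/25 7/25 0; 0 0 0 1]
T2·T1 = [-4/5 -72/125 -21/125 0; 0 7/25 -24/25 0; 3/5 -96/125 -28/125 0; 0 0 0 1]
T3·…·T1 = [-4/5 -72/125 -21/125 -3; 0 7/25 -24/25 -2; 3/5 -96/125 -28/125 -6; 0 0 0 1]

T = [-4/5 -72/125 -21/125 -3; 0 7/25 -24/25 -2; 3/5 -96/125 -28/125 -6; 0 0 0 1]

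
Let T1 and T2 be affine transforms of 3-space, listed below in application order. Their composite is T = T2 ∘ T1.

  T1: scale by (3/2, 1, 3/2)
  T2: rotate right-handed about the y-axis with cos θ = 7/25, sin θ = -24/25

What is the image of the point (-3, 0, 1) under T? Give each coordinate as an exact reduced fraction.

T(p) = (-27/10, 0, -39/10)

T1 scale by (3/2, 1, 3/2): (-3, 0, 1) → (-9/2, 0, 3/2)
T2 rotate right-handed about the y-axis with cos θ = 7/25, sin θ = -24/25: (-9/2, 0, 3/2) → (-27/10, 0, -39/10)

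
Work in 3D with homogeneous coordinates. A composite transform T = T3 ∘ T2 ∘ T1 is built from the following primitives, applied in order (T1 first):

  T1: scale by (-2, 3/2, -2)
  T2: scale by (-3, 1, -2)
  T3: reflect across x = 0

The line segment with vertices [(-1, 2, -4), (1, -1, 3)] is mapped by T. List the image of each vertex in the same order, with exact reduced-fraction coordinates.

T1 scale by (-2, 3/2, -2): (-1, 2, -4) → (2, 3, 8); (1, -1, 3) → (-2, -3/2, -6)
T2 scale by (-3, 1, -2): (2, 3, 8) → (-6, 3, -16); (-2, -3/2, -6) → (6, -3/2, 12)
T3 reflect across x = 0: (-6, 3, -16) → (6, 3, -16); (6, -3/2, 12) → (-6, -3/2, 12)

image vertices: (6, 3, -16), (-6, -3/2, 12)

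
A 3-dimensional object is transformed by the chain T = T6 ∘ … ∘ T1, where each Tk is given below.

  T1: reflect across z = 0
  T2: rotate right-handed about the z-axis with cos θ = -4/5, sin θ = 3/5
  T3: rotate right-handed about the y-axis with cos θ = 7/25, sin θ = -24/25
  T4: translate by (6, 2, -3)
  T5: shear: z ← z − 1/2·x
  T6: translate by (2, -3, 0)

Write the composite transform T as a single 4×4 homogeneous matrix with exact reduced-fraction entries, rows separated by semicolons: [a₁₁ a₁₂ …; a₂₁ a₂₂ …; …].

T1 = [1 0 0 0; 0 1 0 0; 0 0 -1 0; 0 0 0 1]
T2·T1 = [-4/5 -3/5 0 0; 3/5 -4/5 0 0; 0 0 -1 0; 0 0 0 1]
T3·…·T1 = [-28/125 -21/125 24/25 0; 3/5 -4/5 0 0; -96/125 -72/125 -7/25 0; 0 0 0 1]
T4·…·T1 = [-28/125 -21/125 24/25 6; 3/5 -4/5 0 2; -96/125 -72/125 -7/25 -3; 0 0 0 1]
T5·…·T1 = [-28/125 -21/125 24/25 6; 3/5 -4/5 0 2; -82/125 -123/250 -19/25 -6; 0 0 0 1]
T6·…·T1 = [-28/125 -21/125 24/25 8; 3/5 -4/5 0 -1; -82/125 -123/250 -19/25 -6; 0 0 0 1]

T = [-28/125 -21/125 24/25 8; 3/5 -4/5 0 -1; -82/125 -123/250 -19/25 -6; 0 0 0 1]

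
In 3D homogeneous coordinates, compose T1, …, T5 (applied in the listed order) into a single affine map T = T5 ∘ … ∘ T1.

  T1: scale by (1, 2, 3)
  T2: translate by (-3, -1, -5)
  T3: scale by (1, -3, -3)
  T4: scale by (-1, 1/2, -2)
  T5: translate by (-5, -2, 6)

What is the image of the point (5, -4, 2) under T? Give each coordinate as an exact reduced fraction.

T1 scale by (1, 2, 3): (5, -4, 2) → (5, -8, 6)
T2 translate by (-3, -1, -5): (5, -8, 6) → (2, -9, 1)
T3 scale by (1, -3, -3): (2, -9, 1) → (2, 27, -3)
T4 scale by (-1, 1/2, -2): (2, 27, -3) → (-2, 27/2, 6)
T5 translate by (-5, -2, 6): (-2, 27/2, 6) → (-7, 23/2, 12)

T(p) = (-7, 23/2, 12)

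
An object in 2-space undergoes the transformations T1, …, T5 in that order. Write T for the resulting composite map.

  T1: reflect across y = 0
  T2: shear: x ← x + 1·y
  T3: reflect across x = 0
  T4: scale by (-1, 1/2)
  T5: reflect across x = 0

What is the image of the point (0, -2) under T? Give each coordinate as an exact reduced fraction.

T(p) = (-2, 1)

T1 reflect across y = 0: (0, -2) → (0, 2)
T2 shear: x ← x + 1·y: (0, 2) → (2, 2)
T3 reflect across x = 0: (2, 2) → (-2, 2)
T4 scale by (-1, 1/2): (-2, 2) → (2, 1)
T5 reflect across x = 0: (2, 1) → (-2, 1)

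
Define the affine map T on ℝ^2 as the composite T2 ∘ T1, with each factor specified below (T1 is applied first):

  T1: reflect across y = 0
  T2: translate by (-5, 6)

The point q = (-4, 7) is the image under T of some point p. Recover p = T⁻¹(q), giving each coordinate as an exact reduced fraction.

T1 = [1 0 0; 0 -1 0; 0 0 1]
T2·T1 = [1 0 -5; 0 -1 6; 0 0 1]
det M = -1; M⁻¹ = [1 0 5; 0 -1 6; 0 0 1]
M⁻¹ · (-4, 7)ᵀ = (1, -1)ᵀ

p = (1, -1)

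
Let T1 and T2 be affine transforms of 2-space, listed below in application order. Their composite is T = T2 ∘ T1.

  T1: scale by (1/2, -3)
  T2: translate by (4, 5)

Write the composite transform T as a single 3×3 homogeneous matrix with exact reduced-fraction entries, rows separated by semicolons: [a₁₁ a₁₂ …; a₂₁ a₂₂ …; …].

T1 = [1/2 0 0; 0 -3 0; 0 0 1]
T2·T1 = [1/2 0 4; 0 -3 5; 0 0 1]

T = [1/2 0 4; 0 -3 5; 0 0 1]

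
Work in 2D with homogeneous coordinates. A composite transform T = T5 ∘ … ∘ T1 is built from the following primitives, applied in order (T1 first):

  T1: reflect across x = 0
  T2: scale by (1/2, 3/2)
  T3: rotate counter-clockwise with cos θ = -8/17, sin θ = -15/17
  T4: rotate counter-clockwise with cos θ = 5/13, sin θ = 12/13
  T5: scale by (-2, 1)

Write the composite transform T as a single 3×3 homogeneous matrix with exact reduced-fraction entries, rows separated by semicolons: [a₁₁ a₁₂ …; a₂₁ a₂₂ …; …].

T = [140/221 -513/221 0; 171/442 210/221 0; 0 0 1]

T1 = [-1 0 0; 0 1 0; 0 0 1]
T2·T1 = [-1/2 0 0; 0 3/2 0; 0 0 1]
T3·…·T1 = [4/17 45/34 0; 15/34 -12/17 0; 0 0 1]
T4·…·T1 = [-70/221 513/442 0; 171/442 210/221 0; 0 0 1]
T5·…·T1 = [140/221 -513/221 0; 171/442 210/221 0; 0 0 1]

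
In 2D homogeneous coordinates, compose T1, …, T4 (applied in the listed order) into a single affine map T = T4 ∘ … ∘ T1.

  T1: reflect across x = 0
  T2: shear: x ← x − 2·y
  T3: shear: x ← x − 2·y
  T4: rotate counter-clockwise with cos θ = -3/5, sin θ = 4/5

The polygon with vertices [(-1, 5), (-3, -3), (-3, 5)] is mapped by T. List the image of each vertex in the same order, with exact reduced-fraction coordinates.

T1 reflect across x = 0: (-1, 5) → (1, 5); (-3, -3) → (3, -3); (-3, 5) → (3, 5)
T2 shear: x ← x − 2·y: (1, 5) → (-9, 5); (3, -3) → (9, -3); (3, 5) → (-7, 5)
T3 shear: x ← x − 2·y: (-9, 5) → (-19, 5); (9, -3) → (15, -3); (-7, 5) → (-17, 5)
T4 rotate counter-clockwise with cos θ = -3/5, sin θ = 4/5: (-19, 5) → (37/5, -91/5); (15, -3) → (-33/5, 69/5); (-17, 5) → (31/5, -83/5)

image vertices: (37/5, -91/5), (-33/5, 69/5), (31/5, -83/5)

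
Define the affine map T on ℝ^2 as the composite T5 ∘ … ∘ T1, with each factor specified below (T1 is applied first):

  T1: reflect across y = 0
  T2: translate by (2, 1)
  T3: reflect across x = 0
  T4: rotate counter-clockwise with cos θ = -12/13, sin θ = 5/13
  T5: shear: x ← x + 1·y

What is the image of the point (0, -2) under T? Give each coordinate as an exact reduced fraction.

T(p) = (-37/13, -46/13)

T1 reflect across y = 0: (0, -2) → (0, 2)
T2 translate by (2, 1): (0, 2) → (2, 3)
T3 reflect across x = 0: (2, 3) → (-2, 3)
T4 rotate counter-clockwise with cos θ = -12/13, sin θ = 5/13: (-2, 3) → (9/13, -46/13)
T5 shear: x ← x + 1·y: (9/13, -46/13) → (-37/13, -46/13)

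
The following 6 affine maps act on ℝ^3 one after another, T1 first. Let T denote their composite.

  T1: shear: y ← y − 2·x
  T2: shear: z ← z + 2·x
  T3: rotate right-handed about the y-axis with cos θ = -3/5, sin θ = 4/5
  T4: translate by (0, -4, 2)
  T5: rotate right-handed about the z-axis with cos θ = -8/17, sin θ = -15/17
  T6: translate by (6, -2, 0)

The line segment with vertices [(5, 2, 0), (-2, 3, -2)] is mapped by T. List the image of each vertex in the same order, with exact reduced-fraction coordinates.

image vertices: (-118/17, -13/17, -8), (879/85, -4/17, 36/5)

T1 shear: y ← y − 2·x: (5, 2, 0) → (5, -8, 0); (-2, 3, -2) → (-2, 7, -2)
T2 shear: z ← z + 2·x: (5, -8, 0) → (5, -8, 10); (-2, 7, -2) → (-2, 7, -6)
T3 rotate right-handed about the y-axis with cos θ = -3/5, sin θ = 4/5: (5, -8, 10) → (5, -8, -10); (-2, 7, -6) → (-18/5, 7, 26/5)
T4 translate by (0, -4, 2): (5, -8, -10) → (5, -12, -8); (-18/5, 7, 26/5) → (-18/5, 3, 36/5)
T5 rotate right-handed about the z-axis with cos θ = -8/17, sin θ = -15/17: (5, -12, -8) → (-220/17, 21/17, -8); (-18/5, 3, 36/5) → (369/85, 30/17, 36/5)
T6 translate by (6, -2, 0): (-220/17, 21/17, -8) → (-118/17, -13/17, -8); (369/85, 30/17, 36/5) → (879/85, -4/17, 36/5)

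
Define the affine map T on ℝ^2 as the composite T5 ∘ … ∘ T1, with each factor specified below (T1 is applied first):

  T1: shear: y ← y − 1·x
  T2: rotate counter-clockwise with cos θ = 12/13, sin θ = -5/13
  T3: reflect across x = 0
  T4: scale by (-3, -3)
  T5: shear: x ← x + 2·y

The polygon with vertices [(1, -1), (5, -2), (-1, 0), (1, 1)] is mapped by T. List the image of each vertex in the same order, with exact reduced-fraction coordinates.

image vertices: (180/13, 87/13), (729/13, 327/13), (-123/13, -51/13), (66/13, 15/13)

T1 shear: y ← y − 1·x: (1, -1) → (1, -2); (5, -2) → (5, -7); (-1, 0) → (-1, 1); (1, 1) → (1, 0)
T2 rotate counter-clockwise with cos θ = 12/13, sin θ = -5/13: (1, -2) → (2/13, -29/13); (5, -7) → (25/13, -109/13); (-1, 1) → (-7/13, 17/13); (1, 0) → (12/13, -5/13)
T3 reflect across x = 0: (2/13, -29/13) → (-2/13, -29/13); (25/13, -109/13) → (-25/13, -109/13); (-7/13, 17/13) → (7/13, 17/13); (12/13, -5/13) → (-12/13, -5/13)
T4 scale by (-3, -3): (-2/13, -29/13) → (6/13, 87/13); (-25/13, -109/13) → (75/13, 327/13); (7/13, 17/13) → (-21/13, -51/13); (-12/13, -5/13) → (36/13, 15/13)
T5 shear: x ← x + 2·y: (6/13, 87/13) → (180/13, 87/13); (75/13, 327/13) → (729/13, 327/13); (-21/13, -51/13) → (-123/13, -51/13); (36/13, 15/13) → (66/13, 15/13)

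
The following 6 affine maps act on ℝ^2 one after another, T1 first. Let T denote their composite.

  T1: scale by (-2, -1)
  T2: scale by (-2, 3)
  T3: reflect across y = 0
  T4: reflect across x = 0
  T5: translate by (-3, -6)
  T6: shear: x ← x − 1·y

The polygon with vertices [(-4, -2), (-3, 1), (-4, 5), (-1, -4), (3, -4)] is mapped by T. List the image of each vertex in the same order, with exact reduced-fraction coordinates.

T1 scale by (-2, -1): (-4, -2) → (8, 2); (-3, 1) → (6, -1); (-4, 5) → (8, -5); (-1, -4) → (2, 4); (3, -4) → (-6, 4)
T2 scale by (-2, 3): (8, 2) → (-16, 6); (6, -1) → (-12, -3); (8, -5) → (-16, -15); (2, 4) → (-4, 12); (-6, 4) → (12, 12)
T3 reflect across y = 0: (-16, 6) → (-16, -6); (-12, -3) → (-12, 3); (-16, -15) → (-16, 15); (-4, 12) → (-4, -12); (12, 12) → (12, -12)
T4 reflect across x = 0: (-16, -6) → (16, -6); (-12, 3) → (12, 3); (-16, 15) → (16, 15); (-4, -12) → (4, -12); (12, -12) → (-12, -12)
T5 translate by (-3, -6): (16, -6) → (13, -12); (12, 3) → (9, -3); (16, 15) → (13, 9); (4, -12) → (1, -18); (-12, -12) → (-15, -18)
T6 shear: x ← x − 1·y: (13, -12) → (25, -12); (9, -3) → (12, -3); (13, 9) → (4, 9); (1, -18) → (19, -18); (-15, -18) → (3, -18)

image vertices: (25, -12), (12, -3), (4, 9), (19, -18), (3, -18)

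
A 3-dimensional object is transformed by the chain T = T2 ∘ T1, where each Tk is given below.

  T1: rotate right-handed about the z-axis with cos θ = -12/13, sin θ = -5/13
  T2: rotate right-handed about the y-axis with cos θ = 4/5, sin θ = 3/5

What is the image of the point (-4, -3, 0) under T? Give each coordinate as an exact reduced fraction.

T1 rotate right-handed about the z-axis with cos θ = -12/13, sin θ = -5/13: (-4, -3, 0) → (33/13, 56/13, 0)
T2 rotate right-handed about the y-axis with cos θ = 4/5, sin θ = 3/5: (33/13, 56/13, 0) → (132/65, 56/13, -99/65)

T(p) = (132/65, 56/13, -99/65)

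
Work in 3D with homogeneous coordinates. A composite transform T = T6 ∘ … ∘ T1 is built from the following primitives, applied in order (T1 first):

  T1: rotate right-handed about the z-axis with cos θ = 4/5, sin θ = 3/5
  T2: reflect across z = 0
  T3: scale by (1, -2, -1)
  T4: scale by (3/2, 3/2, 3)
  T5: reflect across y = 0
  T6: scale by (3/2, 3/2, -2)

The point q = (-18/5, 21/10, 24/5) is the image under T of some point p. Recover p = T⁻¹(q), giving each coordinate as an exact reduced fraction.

p = (-1, 4/3, -4/5)

T1 = [4/5 -3/5 0 0; 3/5 4/5 0 0; 0 0 1 0; 0 0 0 1]
T2·T1 = [4/5 -3/5 0 0; 3/5 4/5 0 0; 0 0 -1 0; 0 0 0 1]
T3·…·T1 = [4/5 -3/5 0 0; -6/5 -8/5 0 0; 0 0 1 0; 0 0 0 1]
T4·…·T1 = [6/5 -9/10 0 0; -9/5 -12/5 0 0; 0 0 3 0; 0 0 0 1]
T5·…·T1 = [6/5 -9/10 0 0; 9/5 12/5 0 0; 0 0 3 0; 0 0 0 1]
T6·…·T1 = [9/5 -27/20 0 0; 27/10 18/5 0 0; 0 0 -6 0; 0 0 0 1]
det M = -243/4; M⁻¹ = [16/45 2/15 0 0; -4/15 8/45 0 0; 0 0 -1/6 0; 0 0 0 1]
M⁻¹ · (-18/5, 21/10, 24/5)ᵀ = (-1, 4/3, -4/5)ᵀ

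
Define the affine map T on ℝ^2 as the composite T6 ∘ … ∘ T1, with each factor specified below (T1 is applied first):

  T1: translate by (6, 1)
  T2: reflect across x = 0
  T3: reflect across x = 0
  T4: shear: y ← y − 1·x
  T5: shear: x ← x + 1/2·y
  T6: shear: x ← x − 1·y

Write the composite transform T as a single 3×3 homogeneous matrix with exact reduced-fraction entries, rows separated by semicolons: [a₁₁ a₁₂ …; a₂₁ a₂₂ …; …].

T = [3/2 -1/2 17/2; -1 1 -5; 0 0 1]

T1 = [1 0 6; 0 1 1; 0 0 1]
T2·T1 = [-1 0 -6; 0 1 1; 0 0 1]
T3·…·T1 = [1 0 6; 0 1 1; 0 0 1]
T4·…·T1 = [1 0 6; -1 1 -5; 0 0 1]
T5·…·T1 = [1/2 1/2 7/2; -1 1 -5; 0 0 1]
T6·…·T1 = [3/2 -1/2 17/2; -1 1 -5; 0 0 1]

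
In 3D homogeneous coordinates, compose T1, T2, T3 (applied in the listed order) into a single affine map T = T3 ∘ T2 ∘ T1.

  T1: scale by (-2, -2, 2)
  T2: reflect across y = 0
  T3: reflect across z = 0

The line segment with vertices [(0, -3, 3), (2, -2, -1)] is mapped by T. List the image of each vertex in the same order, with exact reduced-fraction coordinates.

T1 scale by (-2, -2, 2): (0, -3, 3) → (0, 6, 6); (2, -2, -1) → (-4, 4, -2)
T2 reflect across y = 0: (0, 6, 6) → (0, -6, 6); (-4, 4, -2) → (-4, -4, -2)
T3 reflect across z = 0: (0, -6, 6) → (0, -6, -6); (-4, -4, -2) → (-4, -4, 2)

image vertices: (0, -6, -6), (-4, -4, 2)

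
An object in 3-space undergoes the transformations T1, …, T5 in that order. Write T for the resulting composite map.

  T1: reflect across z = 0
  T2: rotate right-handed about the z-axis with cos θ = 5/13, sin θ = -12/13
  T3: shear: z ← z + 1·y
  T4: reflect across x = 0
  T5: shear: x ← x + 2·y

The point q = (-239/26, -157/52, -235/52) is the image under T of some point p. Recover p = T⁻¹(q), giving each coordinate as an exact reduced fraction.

T1 = [1 0 0 0; 0 1 0 0; 0 0 -1 0; 0 0 0 1]
T2·T1 = [5/13 12/13 0 0; -12/13 5/13 0 0; 0 0 -1 0; 0 0 0 1]
T3·…·T1 = [5/13 12/13 0 0; -12/13 5/13 0 0; -12/13 5/13 -1 0; 0 0 0 1]
T4·…·T1 = [-5/13 -12/13 0 0; -12/13 5/13 0 0; -12/13 5/13 -1 0; 0 0 0 1]
T5·…·T1 = [-29/13 -2/13 0 0; -12/13 5/13 0 0; -12/13 5/13 -1 0; 0 0 0 1]
det M = 1; M⁻¹ = [-5/13 -2/13 0 0; -12/13 29/13 0 0; 0 1 -1 0; 0 0 0 1]
M⁻¹ · (-239/26, -157/52, -235/52)ᵀ = (4, 7/4, 3/2)ᵀ

p = (4, 7/4, 3/2)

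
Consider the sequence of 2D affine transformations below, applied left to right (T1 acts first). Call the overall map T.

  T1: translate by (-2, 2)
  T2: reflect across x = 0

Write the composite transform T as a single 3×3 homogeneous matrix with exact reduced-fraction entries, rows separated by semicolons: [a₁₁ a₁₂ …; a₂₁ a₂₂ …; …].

T = [-1 0 2; 0 1 2; 0 0 1]

T1 = [1 0 -2; 0 1 2; 0 0 1]
T2·T1 = [-1 0 2; 0 1 2; 0 0 1]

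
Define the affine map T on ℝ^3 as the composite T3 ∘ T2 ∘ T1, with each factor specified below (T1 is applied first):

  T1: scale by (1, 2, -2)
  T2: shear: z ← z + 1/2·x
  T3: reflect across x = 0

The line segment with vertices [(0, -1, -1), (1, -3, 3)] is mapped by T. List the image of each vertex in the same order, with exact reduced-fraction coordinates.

image vertices: (0, -2, 2), (-1, -6, -11/2)

T1 scale by (1, 2, -2): (0, -1, -1) → (0, -2, 2); (1, -3, 3) → (1, -6, -6)
T2 shear: z ← z + 1/2·x: (0, -2, 2) → (0, -2, 2); (1, -6, -6) → (1, -6, -11/2)
T3 reflect across x = 0: (0, -2, 2) → (0, -2, 2); (1, -6, -11/2) → (-1, -6, -11/2)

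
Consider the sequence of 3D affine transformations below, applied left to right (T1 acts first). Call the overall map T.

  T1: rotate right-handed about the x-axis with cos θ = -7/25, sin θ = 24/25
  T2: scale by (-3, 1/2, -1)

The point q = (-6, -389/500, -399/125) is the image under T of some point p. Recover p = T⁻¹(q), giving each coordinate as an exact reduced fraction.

p = (2, 7/2, 3/5)

T1 = [1 0 0 0; 0 -7/25 -24/25 0; 0 24/25 -7/25 0; 0 0 0 1]
T2·T1 = [-3 0 0 0; 0 -7/50 -12/25 0; 0 -24/25 7/25 0; 0 0 0 1]
det M = 3/2; M⁻¹ = [-1/3 0 0 0; 0 -14/25 -24/25 0; 0 -48/25 7/25 0; 0 0 0 1]
M⁻¹ · (-6, -389/500, -399/125)ᵀ = (2, 7/2, 3/5)ᵀ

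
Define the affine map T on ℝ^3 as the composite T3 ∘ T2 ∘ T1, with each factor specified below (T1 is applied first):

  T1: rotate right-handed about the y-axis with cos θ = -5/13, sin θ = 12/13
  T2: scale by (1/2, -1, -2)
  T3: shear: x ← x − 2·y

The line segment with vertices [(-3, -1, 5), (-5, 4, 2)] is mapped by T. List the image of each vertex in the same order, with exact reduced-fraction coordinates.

image vertices: (23/26, 1, -22/13), (257/26, -4, -100/13)

T1 rotate right-handed about the y-axis with cos θ = -5/13, sin θ = 12/13: (-3, -1, 5) → (75/13, -1, 11/13); (-5, 4, 2) → (49/13, 4, 50/13)
T2 scale by (1/2, -1, -2): (75/13, -1, 11/13) → (75/26, 1, -22/13); (49/13, 4, 50/13) → (49/26, -4, -100/13)
T3 shear: x ← x − 2·y: (75/26, 1, -22/13) → (23/26, 1, -22/13); (49/26, -4, -100/13) → (257/26, -4, -100/13)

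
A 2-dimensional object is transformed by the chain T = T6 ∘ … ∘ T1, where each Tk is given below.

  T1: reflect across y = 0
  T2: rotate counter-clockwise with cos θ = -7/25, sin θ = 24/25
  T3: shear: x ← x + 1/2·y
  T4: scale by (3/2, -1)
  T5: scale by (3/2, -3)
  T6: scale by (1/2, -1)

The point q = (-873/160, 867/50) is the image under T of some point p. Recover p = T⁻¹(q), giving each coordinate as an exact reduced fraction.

T1 = [1 0 0; 0 -1 0; 0 0 1]
T2·T1 = [-7/25 24/25 0; 24/25 7/25 0; 0 0 1]
T3·…·T1 = [1/5 11/10 0; 24/25 7/25 0; 0 0 1]
T4·…·T1 = [3/10 33/20 0; -24/25 -7/25 0; 0 0 1]
T5·…·T1 = [9/20 99/40 0; 72/25 21/25 0; 0 0 1]
T6·…·T1 = [9/40 99/80 0; -72/25 -21/25 0; 0 0 1]
det M = 27/8; M⁻¹ = [-56/225 -11/30 0; 64/75 1/15 0; 0 0 1]
M⁻¹ · (-873/160, 867/50)ᵀ = (-5, -7/2)ᵀ

p = (-5, -7/2)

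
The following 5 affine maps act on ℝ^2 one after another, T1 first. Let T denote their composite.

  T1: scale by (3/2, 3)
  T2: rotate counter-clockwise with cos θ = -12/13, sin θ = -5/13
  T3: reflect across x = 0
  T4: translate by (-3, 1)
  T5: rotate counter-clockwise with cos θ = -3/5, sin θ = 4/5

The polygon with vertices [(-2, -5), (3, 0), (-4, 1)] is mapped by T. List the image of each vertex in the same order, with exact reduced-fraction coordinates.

image vertices: (-64/5, -48/5), (-7/65, 177/130), (70/13, -105/13)

T1 scale by (3/2, 3): (-2, -5) → (-3, -15); (3, 0) → (9/2, 0); (-4, 1) → (-6, 3)
T2 rotate counter-clockwise with cos θ = -12/13, sin θ = -5/13: (-3, -15) → (-3, 15); (9/2, 0) → (-54/13, -45/26); (-6, 3) → (87/13, -6/13)
T3 reflect across x = 0: (-3, 15) → (3, 15); (-54/13, -45/26) → (54/13, -45/26); (87/13, -6/13) → (-87/13, -6/13)
T4 translate by (-3, 1): (3, 15) → (0, 16); (54/13, -45/26) → (15/13, -19/26); (-87/13, -6/13) → (-126/13, 7/13)
T5 rotate counter-clockwise with cos θ = -3/5, sin θ = 4/5: (0, 16) → (-64/5, -48/5); (15/13, -19/26) → (-7/65, 177/130); (-126/13, 7/13) → (70/13, -105/13)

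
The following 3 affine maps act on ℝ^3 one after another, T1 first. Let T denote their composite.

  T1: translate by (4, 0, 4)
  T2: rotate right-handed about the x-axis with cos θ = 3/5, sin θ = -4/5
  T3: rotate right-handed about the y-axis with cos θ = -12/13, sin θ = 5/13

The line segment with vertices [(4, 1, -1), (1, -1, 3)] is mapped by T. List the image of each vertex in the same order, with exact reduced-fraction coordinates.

T1 translate by (4, 0, 4): (4, 1, -1) → (8, 1, 3); (1, -1, 3) → (5, -1, 7)
T2 rotate right-handed about the x-axis with cos θ = 3/5, sin θ = -4/5: (8, 1, 3) → (8, 3, 1); (5, -1, 7) → (5, 5, 5)
T3 rotate right-handed about the y-axis with cos θ = -12/13, sin θ = 5/13: (8, 3, 1) → (-7, 3, -4); (5, 5, 5) → (-35/13, 5, -85/13)

image vertices: (-7, 3, -4), (-35/13, 5, -85/13)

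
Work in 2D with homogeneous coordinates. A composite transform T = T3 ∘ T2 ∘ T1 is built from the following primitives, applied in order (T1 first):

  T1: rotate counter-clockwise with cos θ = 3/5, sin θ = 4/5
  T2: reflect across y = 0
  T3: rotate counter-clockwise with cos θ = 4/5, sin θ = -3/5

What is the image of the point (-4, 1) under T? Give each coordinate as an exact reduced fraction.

T1 rotate counter-clockwise with cos θ = 3/5, sin θ = 4/5: (-4, 1) → (-16/5, -13/5)
T2 reflect across y = 0: (-16/5, -13/5) → (-16/5, 13/5)
T3 rotate counter-clockwise with cos θ = 4/5, sin θ = -3/5: (-16/5, 13/5) → (-1, 4)

T(p) = (-1, 4)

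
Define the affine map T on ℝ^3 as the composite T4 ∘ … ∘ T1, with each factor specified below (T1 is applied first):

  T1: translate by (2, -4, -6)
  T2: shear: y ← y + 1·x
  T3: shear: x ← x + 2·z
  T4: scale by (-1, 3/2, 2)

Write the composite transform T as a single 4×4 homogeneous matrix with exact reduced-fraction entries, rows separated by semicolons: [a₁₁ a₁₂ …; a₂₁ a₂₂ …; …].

T1 = [1 0 0 2; 0 1 0 -4; 0 0 1 -6; 0 0 0 1]
T2·T1 = [1 0 0 2; 1 1 0 -2; 0 0 1 -6; 0 0 0 1]
T3·…·T1 = [1 0 2 -10; 1 1 0 -2; 0 0 1 -6; 0 0 0 1]
T4·…·T1 = [-1 0 -2 10; 3/2 3/2 0 -3; 0 0 2 -12; 0 0 0 1]

T = [-1 0 -2 10; 3/2 3/2 0 -3; 0 0 2 -12; 0 0 0 1]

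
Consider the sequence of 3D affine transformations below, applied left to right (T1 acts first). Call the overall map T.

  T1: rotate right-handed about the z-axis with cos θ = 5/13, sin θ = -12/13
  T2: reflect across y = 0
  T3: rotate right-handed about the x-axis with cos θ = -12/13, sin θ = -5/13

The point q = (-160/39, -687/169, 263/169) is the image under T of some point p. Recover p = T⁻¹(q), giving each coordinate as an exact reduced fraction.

p = (4/3, -5, -3)

T1 = [5/13 12/13 0 0; -12/13 5/13 0 0; 0 0 1 0; 0 0 0 1]
T2·T1 = [5/13 12/13 0 0; 12/13 -5/13 0 0; 0 0 1 0; 0 0 0 1]
T3·…·T1 = [5/13 12/13 0 0; -144/169 60/169 5/13 0; -60/169 25/169 -12/13 0; 0 0 0 1]
det M = -1; M⁻¹ = [5/13 -144/169 -60/169 0; 12/13 60/169 25/169 0; 0 5/13 -12/13 0; 0 0 0 1]
M⁻¹ · (-160/39, -687/169, 263/169)ᵀ = (4/3, -5, -3)ᵀ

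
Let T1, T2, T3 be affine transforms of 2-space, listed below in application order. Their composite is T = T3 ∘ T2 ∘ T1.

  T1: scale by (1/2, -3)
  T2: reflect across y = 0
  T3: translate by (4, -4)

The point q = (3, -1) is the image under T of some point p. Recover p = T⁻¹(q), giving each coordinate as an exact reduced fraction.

T1 = [1/2 0 0; 0 -3 0; 0 0 1]
T2·T1 = [1/2 0 0; 0 3 0; 0 0 1]
T3·…·T1 = [1/2 0 4; 0 3 -4; 0 0 1]
det M = 3/2; M⁻¹ = [2 0 -8; 0 1/3 4/3; 0 0 1]
M⁻¹ · (3, -1)ᵀ = (-2, 1)ᵀ

p = (-2, 1)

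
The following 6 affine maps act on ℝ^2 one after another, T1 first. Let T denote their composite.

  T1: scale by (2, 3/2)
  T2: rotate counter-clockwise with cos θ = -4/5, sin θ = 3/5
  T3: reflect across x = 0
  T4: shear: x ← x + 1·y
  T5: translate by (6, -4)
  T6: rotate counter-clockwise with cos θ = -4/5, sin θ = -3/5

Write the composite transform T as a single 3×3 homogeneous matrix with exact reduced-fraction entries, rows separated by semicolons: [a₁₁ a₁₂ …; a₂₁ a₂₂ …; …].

T1 = [2 0 0; 0 3/2 0; 0 0 1]
T2·T1 = [-8/5 -9/10 0; 6/5 -6/5 0; 0 0 1]
T3·…·T1 = [8/5 9/10 0; 6/5 -6/5 0; 0 0 1]
T4·…·T1 = [14/5 -3/10 0; 6/5 -6/5 0; 0 0 1]
T5·…·T1 = [14/5 -3/10 6; 6/5 -6/5 -4; 0 0 1]
T6·…·T1 = [-38/25 -12/25 -36/5; -66/25 57/50 -2/5; 0 0 1]

T = [-38/25 -12/25 -36/5; -66/25 57/50 -2/5; 0 0 1]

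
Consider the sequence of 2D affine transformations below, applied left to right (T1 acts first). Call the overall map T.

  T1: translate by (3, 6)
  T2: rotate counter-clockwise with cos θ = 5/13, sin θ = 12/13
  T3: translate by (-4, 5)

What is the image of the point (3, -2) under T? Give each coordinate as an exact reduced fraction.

T1 translate by (3, 6): (3, -2) → (6, 4)
T2 rotate counter-clockwise with cos θ = 5/13, sin θ = 12/13: (6, 4) → (-18/13, 92/13)
T3 translate by (-4, 5): (-18/13, 92/13) → (-70/13, 157/13)

T(p) = (-70/13, 157/13)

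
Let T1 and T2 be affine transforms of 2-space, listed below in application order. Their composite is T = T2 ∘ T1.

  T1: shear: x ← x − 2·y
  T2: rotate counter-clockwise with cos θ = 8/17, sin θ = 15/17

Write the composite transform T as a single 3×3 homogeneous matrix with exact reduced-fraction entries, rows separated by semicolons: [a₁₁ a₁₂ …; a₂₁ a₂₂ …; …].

T1 = [1 -2 0; 0 1 0; 0 0 1]
T2·T1 = [8/17 -31/17 0; 15/17 -22/17 0; 0 0 1]

T = [8/17 -31/17 0; 15/17 -22/17 0; 0 0 1]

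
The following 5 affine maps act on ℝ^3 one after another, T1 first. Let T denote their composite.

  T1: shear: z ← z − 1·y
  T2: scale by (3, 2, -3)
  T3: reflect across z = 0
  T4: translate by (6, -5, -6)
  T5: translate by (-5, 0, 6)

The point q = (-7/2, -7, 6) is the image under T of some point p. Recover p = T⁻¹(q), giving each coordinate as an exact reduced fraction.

p = (-3/2, -1, 1)

T1 = [1 0 0 0; 0 1 0 0; 0 -1 1 0; 0 0 0 1]
T2·T1 = [3 0 0 0; 0 2 0 0; 0 3 -3 0; 0 0 0 1]
T3·…·T1 = [3 0 0 0; 0 2 0 0; 0 -3 3 0; 0 0 0 1]
T4·…·T1 = [3 0 0 6; 0 2 0 -5; 0 -3 3 -6; 0 0 0 1]
T5·…·T1 = [3 0 0 1; 0 2 0 -5; 0 -3 3 0; 0 0 0 1]
det M = 18; M⁻¹ = [1/3 0 0 -1/3; 0 1/2 0 5/2; 0 1/2 1/3 5/2; 0 0 0 1]
M⁻¹ · (-7/2, -7, 6)ᵀ = (-3/2, -1, 1)ᵀ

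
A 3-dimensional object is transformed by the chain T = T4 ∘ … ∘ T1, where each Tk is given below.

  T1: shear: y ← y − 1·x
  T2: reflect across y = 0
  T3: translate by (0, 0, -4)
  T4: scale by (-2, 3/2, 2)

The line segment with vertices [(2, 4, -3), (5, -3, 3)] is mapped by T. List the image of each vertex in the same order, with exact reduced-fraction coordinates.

image vertices: (-4, -3, -14), (-10, 12, -2)

T1 shear: y ← y − 1·x: (2, 4, -3) → (2, 2, -3); (5, -3, 3) → (5, -8, 3)
T2 reflect across y = 0: (2, 2, -3) → (2, -2, -3); (5, -8, 3) → (5, 8, 3)
T3 translate by (0, 0, -4): (2, -2, -3) → (2, -2, -7); (5, 8, 3) → (5, 8, -1)
T4 scale by (-2, 3/2, 2): (2, -2, -7) → (-4, -3, -14); (5, 8, -1) → (-10, 12, -2)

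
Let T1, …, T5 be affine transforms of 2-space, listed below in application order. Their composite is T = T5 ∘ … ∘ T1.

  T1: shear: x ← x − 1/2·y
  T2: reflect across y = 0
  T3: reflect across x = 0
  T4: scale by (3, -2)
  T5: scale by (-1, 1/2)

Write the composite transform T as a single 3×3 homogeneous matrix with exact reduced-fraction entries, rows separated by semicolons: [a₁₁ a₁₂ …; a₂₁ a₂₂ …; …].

T = [3 -3/2 0; 0 1 0; 0 0 1]

T1 = [1 -1/2 0; 0 1 0; 0 0 1]
T2·T1 = [1 -1/2 0; 0 -1 0; 0 0 1]
T3·…·T1 = [-1 1/2 0; 0 -1 0; 0 0 1]
T4·…·T1 = [-3 3/2 0; 0 2 0; 0 0 1]
T5·…·T1 = [3 -3/2 0; 0 1 0; 0 0 1]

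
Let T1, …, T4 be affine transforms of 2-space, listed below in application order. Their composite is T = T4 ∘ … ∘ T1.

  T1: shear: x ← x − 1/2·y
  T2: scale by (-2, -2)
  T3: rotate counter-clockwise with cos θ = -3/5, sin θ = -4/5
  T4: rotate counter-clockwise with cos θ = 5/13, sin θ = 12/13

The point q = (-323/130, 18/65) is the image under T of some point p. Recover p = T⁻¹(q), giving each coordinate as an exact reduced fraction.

T1 = [1 -1/2 0; 0 1 0; 0 0 1]
T2·T1 = [-2 1 0; 0 -2 0; 0 0 1]
T3·…·T1 = [6/5 -11/5 0; 8/5 2/5 0; 0 0 1]
T4·…·T1 = [-66/65 -79/65 0; 112/65 -122/65 0; 0 0 1]
det M = 4; M⁻¹ = [-61/130 79/260 0; -28/65 -33/130 0; 0 0 1]
M⁻¹ · (-323/130, 18/65)ᵀ = (5/4, 1)ᵀ

p = (5/4, 1)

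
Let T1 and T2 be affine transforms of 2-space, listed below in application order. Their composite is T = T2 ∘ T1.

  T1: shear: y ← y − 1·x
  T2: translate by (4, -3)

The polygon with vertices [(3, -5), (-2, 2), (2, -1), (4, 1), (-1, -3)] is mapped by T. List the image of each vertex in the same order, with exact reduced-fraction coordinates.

image vertices: (7, -11), (2, 1), (6, -6), (8, -6), (3, -5)

T1 shear: y ← y − 1·x: (3, -5) → (3, -8); (-2, 2) → (-2, 4); (2, -1) → (2, -3); (4, 1) → (4, -3); (-1, -3) → (-1, -2)
T2 translate by (4, -3): (3, -8) → (7, -11); (-2, 4) → (2, 1); (2, -3) → (6, -6); (4, -3) → (8, -6); (-1, -2) → (3, -5)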